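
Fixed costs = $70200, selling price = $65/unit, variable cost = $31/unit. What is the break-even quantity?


Formula: BEQ = Fixed Costs / (Price - Variable Cost)
Contribution margin = $65 - $31 = $34/unit
BEQ = ceil($70200 / $34/unit) = ceil(2064.71) = 2065 units

2065 units


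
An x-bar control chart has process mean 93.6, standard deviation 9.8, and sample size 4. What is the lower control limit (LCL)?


LCL = 93.6 - 3 * 9.8 / sqrt(4)

78.9


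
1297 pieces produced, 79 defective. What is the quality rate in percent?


Formula: Quality Rate = Good Pieces / Total Pieces * 100
Good pieces = 1297 - 79 = 1218
QR = 1218 / 1297 * 100 = 93.9%

93.9%


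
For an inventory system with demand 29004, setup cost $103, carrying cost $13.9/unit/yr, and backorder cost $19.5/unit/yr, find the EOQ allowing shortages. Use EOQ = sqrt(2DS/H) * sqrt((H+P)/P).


Formula: EOQ* = sqrt(2DS/H) * sqrt((H+P)/P)
Base EOQ = sqrt(2*29004*103/13.9) = 655.62 units
Correction = sqrt((13.9+19.5)/19.5) = 1.30875
EOQ* = 655.62 * 1.30875 = 858.0 units

858.0 units


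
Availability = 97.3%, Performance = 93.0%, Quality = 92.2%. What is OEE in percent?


Formula: OEE = Availability * Performance * Quality / 10000
A * P = 97.3% * 93.0% / 100 = 90.49%
OEE = 90.49% * 92.2% / 100 = 83.4%

83.4%


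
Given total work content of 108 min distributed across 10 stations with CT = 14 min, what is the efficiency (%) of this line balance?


Formula: Efficiency = Sum of Task Times / (N_stations * CT) * 100
Total station capacity = 10 stations * 14 min = 140 min
Efficiency = 108 / 140 * 100 = 77.1%

77.1%


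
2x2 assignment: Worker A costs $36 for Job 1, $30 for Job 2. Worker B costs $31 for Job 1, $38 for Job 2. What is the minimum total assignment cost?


Option 1: A->1 + B->2 = $36 + $38 = $74
Option 2: A->2 + B->1 = $30 + $31 = $61
Min cost = min($74, $61) = $61

$61


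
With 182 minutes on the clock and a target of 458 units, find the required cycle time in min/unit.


Formula: CT = Available Time / Number of Units
CT = 182 min / 458 units
CT = 0.4 min/unit

0.4 min/unit


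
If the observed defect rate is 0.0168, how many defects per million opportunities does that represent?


DPMO = defect_rate * 1000000 = 0.0168 * 1000000

16800


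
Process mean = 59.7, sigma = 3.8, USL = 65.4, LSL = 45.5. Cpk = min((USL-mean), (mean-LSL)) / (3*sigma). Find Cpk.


Cpu = (65.4 - 59.7) / (3 * 3.8) = 0.5
Cpl = (59.7 - 45.5) / (3 * 3.8) = 1.25
Cpk = min(0.5, 1.25) = 0.5

0.5


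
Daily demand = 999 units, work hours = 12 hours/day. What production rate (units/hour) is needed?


Formula: Production Rate = Daily Demand / Available Hours
Rate = 999 units/day / 12 hours/day
Rate = 83.3 units/hour

83.3 units/hour


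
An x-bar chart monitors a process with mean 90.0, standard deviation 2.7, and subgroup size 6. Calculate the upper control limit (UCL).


UCL = 90.0 + 3 * 2.7 / sqrt(6)

93.31


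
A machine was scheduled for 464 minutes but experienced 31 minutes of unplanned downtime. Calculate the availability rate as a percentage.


Formula: Availability = (Planned Time - Downtime) / Planned Time * 100
Uptime = 464 - 31 = 433 min
Availability = 433 / 464 * 100 = 93.3%

93.3%


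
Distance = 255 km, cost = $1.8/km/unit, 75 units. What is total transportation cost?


TC = dist * cost * units = 255 * 1.8 * 75 = $34425.00

$34425.00


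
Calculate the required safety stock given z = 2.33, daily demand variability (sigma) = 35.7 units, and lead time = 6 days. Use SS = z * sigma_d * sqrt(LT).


Formula: SS = z * sigma_d * sqrt(LT)
sqrt(LT) = sqrt(6) = 2.4495
SS = 2.33 * 35.7 * 2.4495
SS = 203.8 units

203.8 units


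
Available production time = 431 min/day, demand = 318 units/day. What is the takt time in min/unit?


Formula: Takt Time = Available Production Time / Customer Demand
Takt = 431 min/day / 318 units/day
Takt = 1.36 min/unit

1.36 min/unit


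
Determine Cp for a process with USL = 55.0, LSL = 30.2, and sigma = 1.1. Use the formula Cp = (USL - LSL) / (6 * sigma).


Cp = (55.0 - 30.2) / (6 * 1.1)

3.76


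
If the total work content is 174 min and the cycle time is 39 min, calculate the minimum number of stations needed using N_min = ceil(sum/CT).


Formula: N_min = ceil(Sum of Task Times / Cycle Time)
N_min = ceil(174 min / 39 min) = ceil(4.4615)
N_min = 5 stations

5


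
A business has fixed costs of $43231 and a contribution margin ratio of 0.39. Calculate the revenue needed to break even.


Formula: BER = Fixed Costs / Contribution Margin Ratio
BER = $43231 / 0.39
BER = $110848.72 (to the nearest cent)

$110848.72


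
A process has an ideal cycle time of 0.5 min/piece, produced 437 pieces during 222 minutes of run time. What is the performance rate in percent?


Formula: Performance = (Ideal CT * Total Count) / Run Time * 100
Ideal output time = 0.5 * 437 = 218.5 min
Performance = 218.5 / 222 * 100 = 98.4%

98.4%


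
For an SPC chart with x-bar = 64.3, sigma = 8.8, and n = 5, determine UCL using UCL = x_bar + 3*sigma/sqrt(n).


UCL = 64.3 + 3 * 8.8 / sqrt(5)

76.11


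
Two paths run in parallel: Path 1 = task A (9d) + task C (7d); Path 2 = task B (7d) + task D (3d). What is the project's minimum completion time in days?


Path 1 = 9 + 7 = 16 days
Path 2 = 7 + 3 = 10 days
Duration = max(16, 10) = 16 days

16 days


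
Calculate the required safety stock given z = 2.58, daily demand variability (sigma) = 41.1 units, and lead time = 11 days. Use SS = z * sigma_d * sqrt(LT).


Formula: SS = z * sigma_d * sqrt(LT)
sqrt(LT) = sqrt(11) = 3.3166
SS = 2.58 * 41.1 * 3.3166
SS = 351.7 units

351.7 units


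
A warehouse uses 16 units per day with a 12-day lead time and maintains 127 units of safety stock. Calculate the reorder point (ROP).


Formula: ROP = (Daily Demand * Lead Time) + Safety Stock
Demand during lead time = 16 * 12 = 192 units
ROP = 192 + 127 = 319 units

319 units


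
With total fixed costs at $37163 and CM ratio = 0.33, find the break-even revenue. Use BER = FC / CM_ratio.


Formula: BER = Fixed Costs / Contribution Margin Ratio
BER = $37163 / 0.33
BER = $112615.15 (to the nearest cent)

$112615.15


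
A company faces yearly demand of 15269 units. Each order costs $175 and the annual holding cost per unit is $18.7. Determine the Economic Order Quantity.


Formula: EOQ = sqrt(2 * D * S / H)
Numerator: 2 * 15269 * 175 = 5344150
2DS/H = 5344150 / 18.7 = 285783.4
EOQ = sqrt(285783.4) = 534.6 units

534.6 units


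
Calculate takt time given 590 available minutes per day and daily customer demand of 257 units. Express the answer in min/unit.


Formula: Takt Time = Available Production Time / Customer Demand
Takt = 590 min/day / 257 units/day
Takt = 2.3 min/unit

2.3 min/unit


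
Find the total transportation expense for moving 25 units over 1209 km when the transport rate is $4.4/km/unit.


TC = dist * cost * units = 1209 * 4.4 * 25 = $132990.00

$132990.00


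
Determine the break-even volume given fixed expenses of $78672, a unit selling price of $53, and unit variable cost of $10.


Formula: BEQ = Fixed Costs / (Price - Variable Cost)
Contribution margin = $53 - $10 = $43/unit
BEQ = ceil($78672 / $43/unit) = ceil(1829.58) = 1830 units

1830 units


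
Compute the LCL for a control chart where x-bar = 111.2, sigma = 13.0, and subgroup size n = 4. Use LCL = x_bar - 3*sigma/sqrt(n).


LCL = 111.2 - 3 * 13.0 / sqrt(4)

91.7


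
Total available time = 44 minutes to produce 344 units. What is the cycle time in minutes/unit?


Formula: CT = Available Time / Number of Units
CT = 44 min / 344 units
CT = 0.13 min/unit

0.13 min/unit


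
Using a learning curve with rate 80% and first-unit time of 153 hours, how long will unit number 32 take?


Formula: T_n = T_1 * (learning_rate)^(log2(n)) where learning_rate = rate/100
Doublings = log2(32) = 5
T_n = 153 * 0.8^5
T_n = 153 * 0.3277 = 50.1 hours

50.1 hours


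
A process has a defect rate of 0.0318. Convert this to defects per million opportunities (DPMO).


DPMO = defect_rate * 1000000 = 0.0318 * 1000000

31800


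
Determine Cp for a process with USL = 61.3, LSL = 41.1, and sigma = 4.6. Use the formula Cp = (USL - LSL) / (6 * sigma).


Cp = (61.3 - 41.1) / (6 * 4.6)

0.73


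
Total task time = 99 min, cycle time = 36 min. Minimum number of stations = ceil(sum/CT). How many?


Formula: N_min = ceil(Sum of Task Times / Cycle Time)
N_min = ceil(99 min / 36 min) = ceil(2.75)
N_min = 3 stations

3


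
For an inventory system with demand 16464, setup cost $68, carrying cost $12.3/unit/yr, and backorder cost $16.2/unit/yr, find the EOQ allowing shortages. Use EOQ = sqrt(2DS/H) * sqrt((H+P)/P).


Formula: EOQ* = sqrt(2DS/H) * sqrt((H+P)/P)
Base EOQ = sqrt(2*16464*68/12.3) = 426.66 units
Correction = sqrt((12.3+16.2)/16.2) = 1.32637
EOQ* = 426.66 * 1.32637 = 565.9 units

565.9 units


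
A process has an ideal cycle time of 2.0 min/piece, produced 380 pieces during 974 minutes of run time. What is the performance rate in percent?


Formula: Performance = (Ideal CT * Total Count) / Run Time * 100
Ideal output time = 2.0 * 380 = 760.0 min
Performance = 760.0 / 974 * 100 = 78.0%

78.0%


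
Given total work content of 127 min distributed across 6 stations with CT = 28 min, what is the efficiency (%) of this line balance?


Formula: Efficiency = Sum of Task Times / (N_stations * CT) * 100
Total station capacity = 6 stations * 28 min = 168 min
Efficiency = 127 / 168 * 100 = 75.6%

75.6%


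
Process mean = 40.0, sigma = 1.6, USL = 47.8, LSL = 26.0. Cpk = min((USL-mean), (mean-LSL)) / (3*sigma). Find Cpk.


Cpu = (47.8 - 40.0) / (3 * 1.6) = 1.63
Cpl = (40.0 - 26.0) / (3 * 1.6) = 2.92
Cpk = min(1.63, 2.92) = 1.63

1.63


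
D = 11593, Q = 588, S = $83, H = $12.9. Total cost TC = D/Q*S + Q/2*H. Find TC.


TC = 11593/588 * 83 + 588/2 * 12.9

$5429.03


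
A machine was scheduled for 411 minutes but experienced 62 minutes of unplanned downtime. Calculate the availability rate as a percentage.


Formula: Availability = (Planned Time - Downtime) / Planned Time * 100
Uptime = 411 - 62 = 349 min
Availability = 349 / 411 * 100 = 84.9%

84.9%


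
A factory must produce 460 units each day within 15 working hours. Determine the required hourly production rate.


Formula: Production Rate = Daily Demand / Available Hours
Rate = 460 units/day / 15 hours/day
Rate = 30.7 units/hour

30.7 units/hour


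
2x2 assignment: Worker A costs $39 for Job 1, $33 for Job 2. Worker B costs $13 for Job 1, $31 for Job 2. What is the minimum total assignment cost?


Option 1: A->1 + B->2 = $39 + $31 = $70
Option 2: A->2 + B->1 = $33 + $13 = $46
Min cost = min($70, $46) = $46

$46


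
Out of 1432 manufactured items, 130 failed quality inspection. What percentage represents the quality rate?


Formula: Quality Rate = Good Pieces / Total Pieces * 100
Good pieces = 1432 - 130 = 1302
QR = 1302 / 1432 * 100 = 90.9%

90.9%


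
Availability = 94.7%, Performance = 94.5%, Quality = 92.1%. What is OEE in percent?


Formula: OEE = Availability * Performance * Quality / 10000
A * P = 94.7% * 94.5% / 100 = 89.49%
OEE = 89.49% * 92.1% / 100 = 82.4%

82.4%


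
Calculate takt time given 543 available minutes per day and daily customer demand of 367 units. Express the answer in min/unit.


Formula: Takt Time = Available Production Time / Customer Demand
Takt = 543 min/day / 367 units/day
Takt = 1.48 min/unit

1.48 min/unit


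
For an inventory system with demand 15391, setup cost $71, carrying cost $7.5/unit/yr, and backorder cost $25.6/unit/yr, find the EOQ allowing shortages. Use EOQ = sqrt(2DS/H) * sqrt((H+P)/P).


Formula: EOQ* = sqrt(2DS/H) * sqrt((H+P)/P)
Base EOQ = sqrt(2*15391*71/7.5) = 539.82 units
Correction = sqrt((7.5+25.6)/25.6) = 1.13709
EOQ* = 539.82 * 1.13709 = 613.8 units

613.8 units


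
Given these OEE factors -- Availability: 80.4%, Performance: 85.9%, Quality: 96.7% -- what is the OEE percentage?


Formula: OEE = Availability * Performance * Quality / 10000
A * P = 80.4% * 85.9% / 100 = 69.06%
OEE = 69.06% * 96.7% / 100 = 66.8%

66.8%


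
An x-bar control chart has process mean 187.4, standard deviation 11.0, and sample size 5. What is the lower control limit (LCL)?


LCL = 187.4 - 3 * 11.0 / sqrt(5)

172.64


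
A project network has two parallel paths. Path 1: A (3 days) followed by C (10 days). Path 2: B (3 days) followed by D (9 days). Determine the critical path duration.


Path 1 = 3 + 10 = 13 days
Path 2 = 3 + 9 = 12 days
Duration = max(13, 12) = 13 days

13 days


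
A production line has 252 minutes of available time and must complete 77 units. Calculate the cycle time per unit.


Formula: CT = Available Time / Number of Units
CT = 252 min / 77 units
CT = 3.27 min/unit

3.27 min/unit


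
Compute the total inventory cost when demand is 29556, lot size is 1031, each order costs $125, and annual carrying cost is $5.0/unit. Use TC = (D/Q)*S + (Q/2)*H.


TC = 29556/1031 * 125 + 1031/2 * 5.0

$6160.91


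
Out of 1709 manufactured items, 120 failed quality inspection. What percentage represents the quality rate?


Formula: Quality Rate = Good Pieces / Total Pieces * 100
Good pieces = 1709 - 120 = 1589
QR = 1589 / 1709 * 100 = 93.0%

93.0%


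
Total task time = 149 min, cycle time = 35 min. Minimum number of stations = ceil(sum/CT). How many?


Formula: N_min = ceil(Sum of Task Times / Cycle Time)
N_min = ceil(149 min / 35 min) = ceil(4.2571)
N_min = 5 stations

5


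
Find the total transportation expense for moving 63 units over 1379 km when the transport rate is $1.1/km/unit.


TC = dist * cost * units = 1379 * 1.1 * 63 = $95564.70

$95564.70


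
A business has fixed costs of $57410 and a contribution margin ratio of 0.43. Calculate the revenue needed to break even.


Formula: BER = Fixed Costs / Contribution Margin Ratio
BER = $57410 / 0.43
BER = $133511.63 (to the nearest cent)

$133511.63


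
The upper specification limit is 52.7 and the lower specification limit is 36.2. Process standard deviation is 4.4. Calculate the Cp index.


Cp = (52.7 - 36.2) / (6 * 4.4)

0.63


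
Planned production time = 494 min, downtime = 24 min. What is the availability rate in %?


Formula: Availability = (Planned Time - Downtime) / Planned Time * 100
Uptime = 494 - 24 = 470 min
Availability = 470 / 494 * 100 = 95.1%

95.1%


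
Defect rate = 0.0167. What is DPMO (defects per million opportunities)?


DPMO = defect_rate * 1000000 = 0.0167 * 1000000

16700


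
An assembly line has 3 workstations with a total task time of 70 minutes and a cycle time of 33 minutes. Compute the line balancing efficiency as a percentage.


Formula: Efficiency = Sum of Task Times / (N_stations * CT) * 100
Total station capacity = 3 stations * 33 min = 99 min
Efficiency = 70 / 99 * 100 = 70.7%

70.7%


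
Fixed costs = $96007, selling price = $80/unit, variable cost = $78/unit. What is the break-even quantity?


Formula: BEQ = Fixed Costs / (Price - Variable Cost)
Contribution margin = $80 - $78 = $2/unit
BEQ = ceil($96007 / $2/unit) = ceil(48003.5) = 48004 units

48004 units


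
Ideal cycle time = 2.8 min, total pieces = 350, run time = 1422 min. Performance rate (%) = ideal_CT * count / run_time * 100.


Formula: Performance = (Ideal CT * Total Count) / Run Time * 100
Ideal output time = 2.8 * 350 = 980.0 min
Performance = 980.0 / 1422 * 100 = 68.9%

68.9%


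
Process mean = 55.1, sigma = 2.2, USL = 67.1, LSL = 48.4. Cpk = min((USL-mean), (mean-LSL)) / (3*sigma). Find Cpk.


Cpu = (67.1 - 55.1) / (3 * 2.2) = 1.82
Cpl = (55.1 - 48.4) / (3 * 2.2) = 1.02
Cpk = min(1.82, 1.02) = 1.02

1.02


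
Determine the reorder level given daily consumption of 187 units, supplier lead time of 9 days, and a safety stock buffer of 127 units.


Formula: ROP = (Daily Demand * Lead Time) + Safety Stock
Demand during lead time = 187 * 9 = 1683 units
ROP = 1683 + 127 = 1810 units

1810 units


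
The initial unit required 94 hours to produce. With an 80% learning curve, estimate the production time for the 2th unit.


Formula: T_n = T_1 * (learning_rate)^(log2(n)) where learning_rate = rate/100
Doublings = log2(2) = 1
T_n = 94 * 0.8^1
T_n = 94 * 0.8 = 75.2 hours

75.2 hours


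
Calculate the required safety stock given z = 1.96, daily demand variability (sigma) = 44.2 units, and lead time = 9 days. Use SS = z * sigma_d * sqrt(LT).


Formula: SS = z * sigma_d * sqrt(LT)
sqrt(LT) = sqrt(9) = 3.0
SS = 1.96 * 44.2 * 3.0
SS = 259.9 units

259.9 units


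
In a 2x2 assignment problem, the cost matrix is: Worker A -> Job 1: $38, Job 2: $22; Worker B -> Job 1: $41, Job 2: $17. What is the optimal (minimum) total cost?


Option 1: A->1 + B->2 = $38 + $17 = $55
Option 2: A->2 + B->1 = $22 + $41 = $63
Min cost = min($55, $63) = $55

$55


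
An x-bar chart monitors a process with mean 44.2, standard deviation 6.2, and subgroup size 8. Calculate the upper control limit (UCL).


UCL = 44.2 + 3 * 6.2 / sqrt(8)

50.78


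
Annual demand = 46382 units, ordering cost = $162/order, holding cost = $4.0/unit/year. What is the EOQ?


Formula: EOQ = sqrt(2 * D * S / H)
Numerator: 2 * 46382 * 162 = 15027768
2DS/H = 15027768 / 4.0 = 3756942.0
EOQ = sqrt(3756942.0) = 1938.3 units

1938.3 units


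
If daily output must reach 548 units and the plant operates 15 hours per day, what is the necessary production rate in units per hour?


Formula: Production Rate = Daily Demand / Available Hours
Rate = 548 units/day / 15 hours/day
Rate = 36.5 units/hour

36.5 units/hour


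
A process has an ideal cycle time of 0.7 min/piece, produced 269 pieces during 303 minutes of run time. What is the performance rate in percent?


Formula: Performance = (Ideal CT * Total Count) / Run Time * 100
Ideal output time = 0.7 * 269 = 188.3 min
Performance = 188.3 / 303 * 100 = 62.1%

62.1%


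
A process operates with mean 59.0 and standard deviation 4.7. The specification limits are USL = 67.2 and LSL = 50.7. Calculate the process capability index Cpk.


Cpu = (67.2 - 59.0) / (3 * 4.7) = 0.58
Cpl = (59.0 - 50.7) / (3 * 4.7) = 0.59
Cpk = min(0.58, 0.59) = 0.58

0.58


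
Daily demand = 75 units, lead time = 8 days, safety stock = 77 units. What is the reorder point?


Formula: ROP = (Daily Demand * Lead Time) + Safety Stock
Demand during lead time = 75 * 8 = 600 units
ROP = 600 + 77 = 677 units

677 units


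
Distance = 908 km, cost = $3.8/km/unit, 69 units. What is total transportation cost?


TC = dist * cost * units = 908 * 3.8 * 69 = $238077.60

$238077.60


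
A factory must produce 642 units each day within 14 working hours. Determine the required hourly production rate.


Formula: Production Rate = Daily Demand / Available Hours
Rate = 642 units/day / 14 hours/day
Rate = 45.9 units/hour

45.9 units/hour


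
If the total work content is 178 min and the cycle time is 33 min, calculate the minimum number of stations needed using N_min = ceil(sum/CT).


Formula: N_min = ceil(Sum of Task Times / Cycle Time)
N_min = ceil(178 min / 33 min) = ceil(5.3939)
N_min = 6 stations

6


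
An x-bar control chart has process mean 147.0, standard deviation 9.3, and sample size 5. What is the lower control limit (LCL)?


LCL = 147.0 - 3 * 9.3 / sqrt(5)

134.52


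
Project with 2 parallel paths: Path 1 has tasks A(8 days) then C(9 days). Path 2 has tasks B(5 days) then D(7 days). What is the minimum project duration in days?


Path 1 = 8 + 9 = 17 days
Path 2 = 5 + 7 = 12 days
Duration = max(17, 12) = 17 days

17 days


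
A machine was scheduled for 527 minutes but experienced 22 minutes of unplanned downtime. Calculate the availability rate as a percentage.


Formula: Availability = (Planned Time - Downtime) / Planned Time * 100
Uptime = 527 - 22 = 505 min
Availability = 505 / 527 * 100 = 95.8%

95.8%


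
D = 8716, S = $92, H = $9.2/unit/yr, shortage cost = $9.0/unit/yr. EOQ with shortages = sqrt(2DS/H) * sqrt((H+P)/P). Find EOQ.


Formula: EOQ* = sqrt(2DS/H) * sqrt((H+P)/P)
Base EOQ = sqrt(2*8716*92/9.2) = 417.52 units
Correction = sqrt((9.2+9.0)/9.0) = 1.42205
EOQ* = 417.52 * 1.42205 = 593.7 units

593.7 units


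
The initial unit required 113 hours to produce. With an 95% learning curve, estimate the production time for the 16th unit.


Formula: T_n = T_1 * (learning_rate)^(log2(n)) where learning_rate = rate/100
Doublings = log2(16) = 4
T_n = 113 * 0.95^4
T_n = 113 * 0.8145 = 92.0 hours

92.0 hours


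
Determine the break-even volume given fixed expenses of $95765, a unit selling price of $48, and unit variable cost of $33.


Formula: BEQ = Fixed Costs / (Price - Variable Cost)
Contribution margin = $48 - $33 = $15/unit
BEQ = ceil($95765 / $15/unit) = ceil(6384.33) = 6385 units

6385 units


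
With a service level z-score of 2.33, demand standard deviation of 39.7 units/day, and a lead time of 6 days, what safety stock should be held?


Formula: SS = z * sigma_d * sqrt(LT)
sqrt(LT) = sqrt(6) = 2.4495
SS = 2.33 * 39.7 * 2.4495
SS = 226.6 units

226.6 units


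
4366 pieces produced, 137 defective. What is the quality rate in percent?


Formula: Quality Rate = Good Pieces / Total Pieces * 100
Good pieces = 4366 - 137 = 4229
QR = 4229 / 4366 * 100 = 96.9%

96.9%


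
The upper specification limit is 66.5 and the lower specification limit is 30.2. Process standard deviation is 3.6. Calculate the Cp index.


Cp = (66.5 - 30.2) / (6 * 3.6)

1.68


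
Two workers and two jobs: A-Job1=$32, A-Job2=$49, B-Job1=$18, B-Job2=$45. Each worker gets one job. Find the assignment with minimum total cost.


Option 1: A->1 + B->2 = $32 + $45 = $77
Option 2: A->2 + B->1 = $49 + $18 = $67
Min cost = min($77, $67) = $67

$67


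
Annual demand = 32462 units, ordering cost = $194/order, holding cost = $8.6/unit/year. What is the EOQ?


Formula: EOQ = sqrt(2 * D * S / H)
Numerator: 2 * 32462 * 194 = 12595256
2DS/H = 12595256 / 8.6 = 1464564.7
EOQ = sqrt(1464564.7) = 1210.2 units

1210.2 units


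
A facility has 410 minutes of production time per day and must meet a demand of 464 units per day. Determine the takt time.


Formula: Takt Time = Available Production Time / Customer Demand
Takt = 410 min/day / 464 units/day
Takt = 0.88 min/unit

0.88 min/unit


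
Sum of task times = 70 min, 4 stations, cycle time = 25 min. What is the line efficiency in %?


Formula: Efficiency = Sum of Task Times / (N_stations * CT) * 100
Total station capacity = 4 stations * 25 min = 100 min
Efficiency = 70 / 100 * 100 = 70.0%

70.0%


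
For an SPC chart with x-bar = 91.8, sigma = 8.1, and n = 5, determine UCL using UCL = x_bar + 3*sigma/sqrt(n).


UCL = 91.8 + 3 * 8.1 / sqrt(5)

102.67


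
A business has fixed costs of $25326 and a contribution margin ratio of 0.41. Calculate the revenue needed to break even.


Formula: BER = Fixed Costs / Contribution Margin Ratio
BER = $25326 / 0.41
BER = $61770.73 (to the nearest cent)

$61770.73


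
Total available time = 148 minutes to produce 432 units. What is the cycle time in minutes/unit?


Formula: CT = Available Time / Number of Units
CT = 148 min / 432 units
CT = 0.34 min/unit

0.34 min/unit


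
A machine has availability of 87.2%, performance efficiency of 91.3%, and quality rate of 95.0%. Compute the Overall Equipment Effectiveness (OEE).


Formula: OEE = Availability * Performance * Quality / 10000
A * P = 87.2% * 91.3% / 100 = 79.61%
OEE = 79.61% * 95.0% / 100 = 75.6%

75.6%


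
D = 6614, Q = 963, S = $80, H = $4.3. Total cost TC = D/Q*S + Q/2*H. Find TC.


TC = 6614/963 * 80 + 963/2 * 4.3

$2619.90


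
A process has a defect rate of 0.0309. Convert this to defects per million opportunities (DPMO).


DPMO = defect_rate * 1000000 = 0.0309 * 1000000

30900


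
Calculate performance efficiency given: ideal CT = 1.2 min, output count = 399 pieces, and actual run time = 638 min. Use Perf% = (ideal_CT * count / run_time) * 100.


Formula: Performance = (Ideal CT * Total Count) / Run Time * 100
Ideal output time = 1.2 * 399 = 478.8 min
Performance = 478.8 / 638 * 100 = 75.0%

75.0%


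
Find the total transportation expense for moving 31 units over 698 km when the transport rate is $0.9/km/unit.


TC = dist * cost * units = 698 * 0.9 * 31 = $19474.20

$19474.20


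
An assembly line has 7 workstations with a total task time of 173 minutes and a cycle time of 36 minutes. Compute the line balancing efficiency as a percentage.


Formula: Efficiency = Sum of Task Times / (N_stations * CT) * 100
Total station capacity = 7 stations * 36 min = 252 min
Efficiency = 173 / 252 * 100 = 68.7%

68.7%


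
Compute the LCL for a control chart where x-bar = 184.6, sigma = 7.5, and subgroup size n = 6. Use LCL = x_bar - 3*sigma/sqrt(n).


LCL = 184.6 - 3 * 7.5 / sqrt(6)

175.41


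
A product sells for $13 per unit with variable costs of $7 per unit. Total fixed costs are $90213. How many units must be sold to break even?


Formula: BEQ = Fixed Costs / (Price - Variable Cost)
Contribution margin = $13 - $7 = $6/unit
BEQ = ceil($90213 / $6/unit) = ceil(15035.5) = 15036 units

15036 units


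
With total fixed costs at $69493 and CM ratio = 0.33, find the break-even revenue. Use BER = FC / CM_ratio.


Formula: BER = Fixed Costs / Contribution Margin Ratio
BER = $69493 / 0.33
BER = $210584.85 (to the nearest cent)

$210584.85


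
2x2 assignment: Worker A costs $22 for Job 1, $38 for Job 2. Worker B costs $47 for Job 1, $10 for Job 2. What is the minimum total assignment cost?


Option 1: A->1 + B->2 = $22 + $10 = $32
Option 2: A->2 + B->1 = $38 + $47 = $85
Min cost = min($32, $85) = $32

$32


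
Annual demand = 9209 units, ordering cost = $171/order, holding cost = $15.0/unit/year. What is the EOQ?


Formula: EOQ = sqrt(2 * D * S / H)
Numerator: 2 * 9209 * 171 = 3149478
2DS/H = 3149478 / 15.0 = 209965.2
EOQ = sqrt(209965.2) = 458.2 units

458.2 units


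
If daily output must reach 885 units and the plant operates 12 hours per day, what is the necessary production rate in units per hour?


Formula: Production Rate = Daily Demand / Available Hours
Rate = 885 units/day / 12 hours/day
Rate = 73.8 units/hour

73.8 units/hour


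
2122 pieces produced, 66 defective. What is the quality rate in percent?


Formula: Quality Rate = Good Pieces / Total Pieces * 100
Good pieces = 2122 - 66 = 2056
QR = 2056 / 2122 * 100 = 96.9%

96.9%


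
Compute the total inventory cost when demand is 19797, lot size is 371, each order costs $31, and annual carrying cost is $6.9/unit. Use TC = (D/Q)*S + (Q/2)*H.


TC = 19797/371 * 31 + 371/2 * 6.9

$2934.15


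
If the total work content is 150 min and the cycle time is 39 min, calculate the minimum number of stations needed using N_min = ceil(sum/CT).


Formula: N_min = ceil(Sum of Task Times / Cycle Time)
N_min = ceil(150 min / 39 min) = ceil(3.8462)
N_min = 4 stations

4


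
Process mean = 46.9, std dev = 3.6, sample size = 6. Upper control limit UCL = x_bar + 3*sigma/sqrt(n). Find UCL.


UCL = 46.9 + 3 * 3.6 / sqrt(6)

51.31


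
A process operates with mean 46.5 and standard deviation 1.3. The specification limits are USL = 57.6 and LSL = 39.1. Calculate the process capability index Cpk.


Cpu = (57.6 - 46.5) / (3 * 1.3) = 2.85
Cpl = (46.5 - 39.1) / (3 * 1.3) = 1.9
Cpk = min(2.85, 1.9) = 1.9

1.9


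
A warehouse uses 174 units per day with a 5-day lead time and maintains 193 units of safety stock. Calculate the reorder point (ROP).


Formula: ROP = (Daily Demand * Lead Time) + Safety Stock
Demand during lead time = 174 * 5 = 870 units
ROP = 870 + 193 = 1063 units

1063 units


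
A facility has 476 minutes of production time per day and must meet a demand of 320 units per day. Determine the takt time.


Formula: Takt Time = Available Production Time / Customer Demand
Takt = 476 min/day / 320 units/day
Takt = 1.49 min/unit

1.49 min/unit


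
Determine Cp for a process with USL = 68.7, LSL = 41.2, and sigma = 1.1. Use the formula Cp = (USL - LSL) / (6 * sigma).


Cp = (68.7 - 41.2) / (6 * 1.1)

4.17


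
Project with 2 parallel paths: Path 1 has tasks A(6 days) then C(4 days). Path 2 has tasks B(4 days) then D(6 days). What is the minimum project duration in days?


Path 1 = 6 + 4 = 10 days
Path 2 = 4 + 6 = 10 days
Duration = max(10, 10) = 10 days

10 days


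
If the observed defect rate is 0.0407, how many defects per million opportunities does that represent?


DPMO = defect_rate * 1000000 = 0.0407 * 1000000

40700


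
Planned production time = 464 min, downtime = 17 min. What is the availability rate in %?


Formula: Availability = (Planned Time - Downtime) / Planned Time * 100
Uptime = 464 - 17 = 447 min
Availability = 447 / 464 * 100 = 96.3%

96.3%


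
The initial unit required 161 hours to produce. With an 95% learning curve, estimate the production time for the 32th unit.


Formula: T_n = T_1 * (learning_rate)^(log2(n)) where learning_rate = rate/100
Doublings = log2(32) = 5
T_n = 161 * 0.95^5
T_n = 161 * 0.7738 = 124.6 hours

124.6 hours


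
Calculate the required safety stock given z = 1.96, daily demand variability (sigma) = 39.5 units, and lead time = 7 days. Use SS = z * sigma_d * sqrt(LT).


Formula: SS = z * sigma_d * sqrt(LT)
sqrt(LT) = sqrt(7) = 2.6458
SS = 1.96 * 39.5 * 2.6458
SS = 204.8 units

204.8 units


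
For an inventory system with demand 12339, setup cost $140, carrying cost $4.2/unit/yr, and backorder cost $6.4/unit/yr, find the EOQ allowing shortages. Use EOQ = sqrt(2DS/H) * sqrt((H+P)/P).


Formula: EOQ* = sqrt(2DS/H) * sqrt((H+P)/P)
Base EOQ = sqrt(2*12339*140/4.2) = 906.97 units
Correction = sqrt((4.2+6.4)/6.4) = 1.28695
EOQ* = 906.97 * 1.28695 = 1167.2 units

1167.2 units


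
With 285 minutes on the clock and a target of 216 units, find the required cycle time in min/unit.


Formula: CT = Available Time / Number of Units
CT = 285 min / 216 units
CT = 1.32 min/unit

1.32 min/unit


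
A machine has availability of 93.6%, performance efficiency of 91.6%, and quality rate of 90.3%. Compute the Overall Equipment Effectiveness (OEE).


Formula: OEE = Availability * Performance * Quality / 10000
A * P = 93.6% * 91.6% / 100 = 85.74%
OEE = 85.74% * 90.3% / 100 = 77.4%

77.4%


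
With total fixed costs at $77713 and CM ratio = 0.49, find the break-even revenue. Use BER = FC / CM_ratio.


Formula: BER = Fixed Costs / Contribution Margin Ratio
BER = $77713 / 0.49
BER = $158597.96 (to the nearest cent)

$158597.96


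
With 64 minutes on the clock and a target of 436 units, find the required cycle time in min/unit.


Formula: CT = Available Time / Number of Units
CT = 64 min / 436 units
CT = 0.15 min/unit

0.15 min/unit


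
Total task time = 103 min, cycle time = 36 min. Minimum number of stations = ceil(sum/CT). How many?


Formula: N_min = ceil(Sum of Task Times / Cycle Time)
N_min = ceil(103 min / 36 min) = ceil(2.8611)
N_min = 3 stations

3


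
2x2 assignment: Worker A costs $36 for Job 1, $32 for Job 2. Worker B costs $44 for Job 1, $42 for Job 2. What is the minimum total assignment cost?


Option 1: A->1 + B->2 = $36 + $42 = $78
Option 2: A->2 + B->1 = $32 + $44 = $76
Min cost = min($78, $76) = $76

$76


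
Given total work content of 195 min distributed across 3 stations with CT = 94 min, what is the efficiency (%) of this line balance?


Formula: Efficiency = Sum of Task Times / (N_stations * CT) * 100
Total station capacity = 3 stations * 94 min = 282 min
Efficiency = 195 / 282 * 100 = 69.1%

69.1%


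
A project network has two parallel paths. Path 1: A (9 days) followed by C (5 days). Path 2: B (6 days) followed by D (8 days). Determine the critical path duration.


Path 1 = 9 + 5 = 14 days
Path 2 = 6 + 8 = 14 days
Duration = max(14, 14) = 14 days

14 days


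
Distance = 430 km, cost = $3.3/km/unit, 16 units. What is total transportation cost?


TC = dist * cost * units = 430 * 3.3 * 16 = $22704.00

$22704.00


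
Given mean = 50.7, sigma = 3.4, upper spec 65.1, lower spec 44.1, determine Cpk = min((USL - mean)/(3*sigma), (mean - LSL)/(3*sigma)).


Cpu = (65.1 - 50.7) / (3 * 3.4) = 1.41
Cpl = (50.7 - 44.1) / (3 * 3.4) = 0.65
Cpk = min(1.41, 0.65) = 0.65

0.65


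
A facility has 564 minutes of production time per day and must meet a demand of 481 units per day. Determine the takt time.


Formula: Takt Time = Available Production Time / Customer Demand
Takt = 564 min/day / 481 units/day
Takt = 1.17 min/unit

1.17 min/unit


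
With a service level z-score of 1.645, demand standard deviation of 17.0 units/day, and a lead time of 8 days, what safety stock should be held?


Formula: SS = z * sigma_d * sqrt(LT)
sqrt(LT) = sqrt(8) = 2.8284
SS = 1.645 * 17.0 * 2.8284
SS = 79.1 units

79.1 units


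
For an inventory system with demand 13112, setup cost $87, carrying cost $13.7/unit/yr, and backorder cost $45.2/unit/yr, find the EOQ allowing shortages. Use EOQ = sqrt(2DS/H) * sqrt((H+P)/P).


Formula: EOQ* = sqrt(2DS/H) * sqrt((H+P)/P)
Base EOQ = sqrt(2*13112*87/13.7) = 408.08 units
Correction = sqrt((13.7+45.2)/45.2) = 1.14153
EOQ* = 408.08 * 1.14153 = 465.8 units

465.8 units


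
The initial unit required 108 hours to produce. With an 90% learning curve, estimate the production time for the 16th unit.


Formula: T_n = T_1 * (learning_rate)^(log2(n)) where learning_rate = rate/100
Doublings = log2(16) = 4
T_n = 108 * 0.9^4
T_n = 108 * 0.6561 = 70.9 hours

70.9 hours


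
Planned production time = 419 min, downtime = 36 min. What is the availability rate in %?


Formula: Availability = (Planned Time - Downtime) / Planned Time * 100
Uptime = 419 - 36 = 383 min
Availability = 383 / 419 * 100 = 91.4%

91.4%


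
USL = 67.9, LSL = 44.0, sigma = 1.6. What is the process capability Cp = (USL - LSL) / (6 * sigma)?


Cp = (67.9 - 44.0) / (6 * 1.6)

2.49


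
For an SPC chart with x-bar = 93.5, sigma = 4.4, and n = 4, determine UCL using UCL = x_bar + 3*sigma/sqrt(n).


UCL = 93.5 + 3 * 4.4 / sqrt(4)

100.1


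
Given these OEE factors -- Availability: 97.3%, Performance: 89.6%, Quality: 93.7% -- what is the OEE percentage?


Formula: OEE = Availability * Performance * Quality / 10000
A * P = 97.3% * 89.6% / 100 = 87.18%
OEE = 87.18% * 93.7% / 100 = 81.7%

81.7%


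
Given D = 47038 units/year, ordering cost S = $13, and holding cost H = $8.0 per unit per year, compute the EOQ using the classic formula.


Formula: EOQ = sqrt(2 * D * S / H)
Numerator: 2 * 47038 * 13 = 1222988
2DS/H = 1222988 / 8.0 = 152873.5
EOQ = sqrt(152873.5) = 391.0 units

391.0 units


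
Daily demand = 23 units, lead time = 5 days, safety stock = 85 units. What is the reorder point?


Formula: ROP = (Daily Demand * Lead Time) + Safety Stock
Demand during lead time = 23 * 5 = 115 units
ROP = 115 + 85 = 200 units

200 units


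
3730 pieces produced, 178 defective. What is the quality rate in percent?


Formula: Quality Rate = Good Pieces / Total Pieces * 100
Good pieces = 3730 - 178 = 3552
QR = 3552 / 3730 * 100 = 95.2%

95.2%


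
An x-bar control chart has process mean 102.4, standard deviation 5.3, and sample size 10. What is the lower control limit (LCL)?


LCL = 102.4 - 3 * 5.3 / sqrt(10)

97.37


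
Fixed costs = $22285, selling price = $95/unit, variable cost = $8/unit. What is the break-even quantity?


Formula: BEQ = Fixed Costs / (Price - Variable Cost)
Contribution margin = $95 - $8 = $87/unit
BEQ = ceil($22285 / $87/unit) = ceil(256.15) = 257 units

257 units


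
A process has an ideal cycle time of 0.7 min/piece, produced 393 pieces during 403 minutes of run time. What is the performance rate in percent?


Formula: Performance = (Ideal CT * Total Count) / Run Time * 100
Ideal output time = 0.7 * 393 = 275.1 min
Performance = 275.1 / 403 * 100 = 68.3%

68.3%


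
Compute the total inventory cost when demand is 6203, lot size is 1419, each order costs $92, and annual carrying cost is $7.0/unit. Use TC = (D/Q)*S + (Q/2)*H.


TC = 6203/1419 * 92 + 1419/2 * 7.0

$5368.67


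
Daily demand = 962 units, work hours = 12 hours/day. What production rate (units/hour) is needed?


Formula: Production Rate = Daily Demand / Available Hours
Rate = 962 units/day / 12 hours/day
Rate = 80.2 units/hour

80.2 units/hour


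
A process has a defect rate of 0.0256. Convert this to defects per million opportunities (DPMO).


DPMO = defect_rate * 1000000 = 0.0256 * 1000000

25600


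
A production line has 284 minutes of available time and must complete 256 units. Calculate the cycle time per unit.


Formula: CT = Available Time / Number of Units
CT = 284 min / 256 units
CT = 1.11 min/unit

1.11 min/unit


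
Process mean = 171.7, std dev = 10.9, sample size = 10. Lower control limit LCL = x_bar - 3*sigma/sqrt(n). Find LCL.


LCL = 171.7 - 3 * 10.9 / sqrt(10)

161.36


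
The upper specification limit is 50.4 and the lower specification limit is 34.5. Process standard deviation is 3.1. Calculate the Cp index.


Cp = (50.4 - 34.5) / (6 * 3.1)

0.85


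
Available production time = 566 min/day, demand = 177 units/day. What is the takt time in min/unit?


Formula: Takt Time = Available Production Time / Customer Demand
Takt = 566 min/day / 177 units/day
Takt = 3.2 min/unit

3.2 min/unit


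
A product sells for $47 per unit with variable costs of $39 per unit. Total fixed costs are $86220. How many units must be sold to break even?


Formula: BEQ = Fixed Costs / (Price - Variable Cost)
Contribution margin = $47 - $39 = $8/unit
BEQ = ceil($86220 / $8/unit) = ceil(10777.5) = 10778 units

10778 units


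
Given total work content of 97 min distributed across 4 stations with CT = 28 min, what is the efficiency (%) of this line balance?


Formula: Efficiency = Sum of Task Times / (N_stations * CT) * 100
Total station capacity = 4 stations * 28 min = 112 min
Efficiency = 97 / 112 * 100 = 86.6%

86.6%


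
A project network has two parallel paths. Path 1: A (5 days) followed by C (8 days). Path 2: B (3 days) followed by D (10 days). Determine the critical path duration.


Path 1 = 5 + 8 = 13 days
Path 2 = 3 + 10 = 13 days
Duration = max(13, 13) = 13 days

13 days


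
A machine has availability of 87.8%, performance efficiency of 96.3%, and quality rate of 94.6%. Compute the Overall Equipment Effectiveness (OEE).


Formula: OEE = Availability * Performance * Quality / 10000
A * P = 87.8% * 96.3% / 100 = 84.55%
OEE = 84.55% * 94.6% / 100 = 80.0%

80.0%


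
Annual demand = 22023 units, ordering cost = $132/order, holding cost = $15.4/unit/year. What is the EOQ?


Formula: EOQ = sqrt(2 * D * S / H)
Numerator: 2 * 22023 * 132 = 5814072
2DS/H = 5814072 / 15.4 = 377537.1
EOQ = sqrt(377537.1) = 614.4 units

614.4 units


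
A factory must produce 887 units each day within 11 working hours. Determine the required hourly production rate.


Formula: Production Rate = Daily Demand / Available Hours
Rate = 887 units/day / 11 hours/day
Rate = 80.6 units/hour

80.6 units/hour


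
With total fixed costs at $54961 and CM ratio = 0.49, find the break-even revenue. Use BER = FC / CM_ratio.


Formula: BER = Fixed Costs / Contribution Margin Ratio
BER = $54961 / 0.49
BER = $112165.31 (to the nearest cent)

$112165.31


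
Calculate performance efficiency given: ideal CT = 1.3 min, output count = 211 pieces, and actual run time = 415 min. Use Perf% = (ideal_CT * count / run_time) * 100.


Formula: Performance = (Ideal CT * Total Count) / Run Time * 100
Ideal output time = 1.3 * 211 = 274.3 min
Performance = 274.3 / 415 * 100 = 66.1%

66.1%
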